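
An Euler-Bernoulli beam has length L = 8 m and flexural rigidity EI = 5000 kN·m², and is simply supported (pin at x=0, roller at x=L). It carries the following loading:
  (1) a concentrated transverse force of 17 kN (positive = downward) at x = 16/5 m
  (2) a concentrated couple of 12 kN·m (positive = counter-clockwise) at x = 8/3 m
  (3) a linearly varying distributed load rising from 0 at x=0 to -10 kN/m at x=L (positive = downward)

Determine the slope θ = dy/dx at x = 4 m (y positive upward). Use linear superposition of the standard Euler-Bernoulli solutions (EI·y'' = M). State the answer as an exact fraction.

θ(4) = 3961/1406250 rad

Load 1 — point force P=17 kN at a=16/5 m (b=L-a=24/5):
  θ_1 = -Pa(2L²-6Lx+3x²+a²)/(6LEI)  [x>a] = -17·(16/5)·(2·8²-6·8·4+3·4²+(16/5)²)/(6·8·5000) = 102/78125 rad
Load 2 — applied couple M₀=12 kN·m at a=8/3 m (b=L-a=16/3):
  θ_2 = (M₀x²/(2L)-M₀(x-a)+C₁)/EI  [x>a] with C₁=M₀(3b²-L²)/(6L)=16/3 = (12·4²/(2·8)-12·(4-(8/3))+(16/3))/5000 = 1/3750 rad
Load 3 — triangular load w₀=-10 kN/m (0→w₀ over full span):
  θ_3 = -w₀(7L⁴-30L²x²+15x⁴)/(360LEI) = -(-10)·(7·8⁴-30·8²·4²+15·4⁴)/(360·8·5000) = 7/5625 rad
Superposition: θ = Σ θ_i = 3961/1406250 rad ≈ 0.002817 rad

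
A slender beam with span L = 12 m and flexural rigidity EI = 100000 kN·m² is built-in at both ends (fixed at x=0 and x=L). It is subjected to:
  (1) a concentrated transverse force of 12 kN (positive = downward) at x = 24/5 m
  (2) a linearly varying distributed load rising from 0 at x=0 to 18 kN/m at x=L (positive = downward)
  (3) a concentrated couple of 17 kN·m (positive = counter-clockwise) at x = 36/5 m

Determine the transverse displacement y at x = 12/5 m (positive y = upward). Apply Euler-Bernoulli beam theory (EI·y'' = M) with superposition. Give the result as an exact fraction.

y(12/5) = -111303/48828125 m

Load 1 — point force P=12 kN at a=24/5 m (b=L-a=36/5):
  y_1 = -Pb²x²(3aL-(3a+b)x)/(6L³EI)  [x≤a] = -12·(36/5)²·(12/5)²·(3·(24/5)·12-(3·(24/5)+(36/5))·(12/5))/(6·12³·100000) = -20412/48828125 m
Load 2 — triangular load w₀=18 kN/m (0→w₀ over full span):
  y_2 = -w₀x²(L-x)²(x+2L)/(120LEI) = -18·(12/5)²·(12-(12/5))²·((12/5)+2·12)/(120·12·100000) = -85536/48828125 m
Load 3 — applied couple M₀=17 kN·m at a=36/5 m (b=L-a=24/5):
  y_3 = (R_Ax³/6 - M_Ax²/2)/EI  [x≤a] with R_A=51/25, M_A=136/25 = ((51/25)·(12/5)³/6 - (136/25)·(12/5)²/2)/100000 = -1071/9765625 m
Superposition: y = Σ y_i = -111303/48828125 m ≈ -0.002279 m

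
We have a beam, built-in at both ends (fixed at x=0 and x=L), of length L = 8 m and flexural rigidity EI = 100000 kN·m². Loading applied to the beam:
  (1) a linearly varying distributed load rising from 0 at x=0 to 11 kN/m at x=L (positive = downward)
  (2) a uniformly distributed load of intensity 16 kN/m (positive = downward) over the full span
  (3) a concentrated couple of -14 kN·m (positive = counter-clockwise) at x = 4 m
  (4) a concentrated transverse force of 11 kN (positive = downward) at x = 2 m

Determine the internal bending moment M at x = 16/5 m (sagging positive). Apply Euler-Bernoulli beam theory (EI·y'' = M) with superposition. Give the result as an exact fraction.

M(16/5) = 144107/3000 kN·m

Load 1 — triangular load w₀=11 kN/m (0→w₀ over full span):
  M_1 = 3w₀Lx/20 - w₀L²/30 - w₀x³/(6L) = 3·11·8·(16/5)/20 - 11·8²/30 - 11·(16/5)³/(6·8) = 1408/125 kN·m
Load 2 — uniform load w=16 kN/m over full span:
  M_2 = wLx/2 - wL²/12 - wx²/2 = 16·8·(16/5)/2 - 16·8²/12 - 16·(16/5)²/2 = 2816/75 kN·m
Load 3 — applied couple M₀=-14 kN·m at a=4 m (b=L-a=4):
  M_3 = R_Ax - M_A  [x≤a] with R_A=-21/8, M_A=-7/2 = (-21/8)·(16/5) - (-7/2) = -49/10 kN·m
Load 4 — point force P=11 kN at a=2 m (b=L-a=6):
  M_4 = Pa²(a+3b)(L-x)/L³ - Pa²b/L²  [x>a] = 11·2²·(2+3·6)·(8-(16/5))/8³ - 11·2²·6/8² = 33/8 kN·m
Superposition: M = Σ M_i = 144107/3000 kN·m ≈ 48.035667 kN·m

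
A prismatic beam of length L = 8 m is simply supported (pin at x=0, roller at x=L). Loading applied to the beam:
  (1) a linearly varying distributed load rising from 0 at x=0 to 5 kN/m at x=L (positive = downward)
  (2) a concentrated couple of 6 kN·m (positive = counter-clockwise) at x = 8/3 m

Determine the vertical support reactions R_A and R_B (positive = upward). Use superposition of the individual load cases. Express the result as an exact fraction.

R_A = 89/12 kN, R_B = 151/12 kN

Load 1 — triangular load w₀=5 kN/m (0→w₀ over full span):
  R_A = w₀L/6 = 5·8/6 = 20/3 kN
  R_B = w₀L/3 = 5·8/3 = 40/3 kN
Load 2 — applied couple M₀=6 kN·m at a=8/3 m (b=L-a=16/3):
  R_A = M₀/L = 6/8 = 3/4 kN
  R_B = -M₀/L = -6/8 = -3/4 kN
Superposition: R_A = 89/12 kN, R_B = 151/12 kN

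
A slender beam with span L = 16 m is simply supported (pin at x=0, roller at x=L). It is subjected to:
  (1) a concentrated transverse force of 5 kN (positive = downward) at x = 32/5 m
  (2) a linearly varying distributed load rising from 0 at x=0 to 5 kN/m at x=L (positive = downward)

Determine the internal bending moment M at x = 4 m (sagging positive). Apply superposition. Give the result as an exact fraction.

M(4) = 62 kN·m

Load 1 — point force P=5 kN at a=32/5 m (b=L-a=48/5):
  M_1 = Pbx/L  [x≤a] = 5·(48/5)·4/16 = 12 kN·m
Load 2 — triangular load w₀=5 kN/m (0→w₀ over full span):
  M_2 = w₀Lx/6 - w₀x³/(6L) = 5·16·4/6 - 5·4³/(6·16) = 50 kN·m
Superposition: M = Σ M_i = 62 kN·m ≈ 62.000000 kN·m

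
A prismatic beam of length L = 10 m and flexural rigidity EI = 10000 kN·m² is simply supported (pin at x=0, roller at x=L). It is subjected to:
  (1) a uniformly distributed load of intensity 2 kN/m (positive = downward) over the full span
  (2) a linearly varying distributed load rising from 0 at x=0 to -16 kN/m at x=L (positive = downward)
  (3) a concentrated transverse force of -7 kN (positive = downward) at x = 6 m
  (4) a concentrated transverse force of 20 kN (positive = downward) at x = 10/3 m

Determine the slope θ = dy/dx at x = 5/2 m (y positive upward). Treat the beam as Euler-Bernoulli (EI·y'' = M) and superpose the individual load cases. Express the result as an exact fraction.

θ(5/2) = 788941/64800000 rad

Load 1 — uniform load w=2 kN/m over full span:
  θ_1 = -w(L³-6Lx²+4x³)/(24EI) = -2·(10³-6·10·(5/2)²+4·(5/2)³)/(24·10000) = -11/1920 rad
Load 2 — triangular load w₀=-16 kN/m (0→w₀ over full span):
  θ_2 = -w₀(7L⁴-30L²x²+15x⁴)/(360LEI) = -(-16)·(7·10⁴-30·10²·(5/2)²+15·(5/2)⁴)/(360·10·10000) = 1327/57600 rad
Load 3 — point force P=-7 kN at a=6 m (b=L-a=4):
  θ_3 = -Pb(L²-b²-3x²)/(6LEI)  [x≤a] = -(-7)·4·(10²-4²-3·(5/2)²)/(6·10·10000) = 609/200000 rad
Load 4 — point force P=20 kN at a=10/3 m (b=L-a=20/3):
  θ_4 = -Pb(L²-b²-3x²)/(6LEI)  [x≤a] = -20·(20/3)·(10²-(20/3)²-3·(5/2)²)/(6·10·10000) = -53/6480 rad
Superposition: θ = Σ θ_i = 788941/64800000 rad ≈ 0.012175 rad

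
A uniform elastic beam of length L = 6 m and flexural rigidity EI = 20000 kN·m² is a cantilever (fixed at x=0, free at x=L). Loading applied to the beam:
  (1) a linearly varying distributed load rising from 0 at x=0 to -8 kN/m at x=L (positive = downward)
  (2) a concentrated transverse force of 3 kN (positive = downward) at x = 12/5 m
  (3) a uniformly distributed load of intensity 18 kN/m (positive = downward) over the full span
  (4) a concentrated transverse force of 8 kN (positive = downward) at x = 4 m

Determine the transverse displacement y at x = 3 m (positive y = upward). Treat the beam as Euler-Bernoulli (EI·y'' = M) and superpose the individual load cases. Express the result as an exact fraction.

Load 1 — triangular load w₀=-8 kN/m (0→w₀ over full span):
  y_1 = (w₀Lx³/12-w₀L²x²/6-w₀x⁵/(120L))/EI = ((-8)·6·3³/12-(-8)·6²·3²/6-(-8)·3⁵/(120·6))/20000 = 3267/200000 m
Load 2 — point force P=3 kN at a=12/5 m (b=L-a=18/5):
  y_2 = -Pa²(3x-a)/(6EI)  [x>a] = -3·(12/5)²·(3·3-(12/5))/(6·20000) = -297/312500 m
Load 3 — uniform load w=18 kN/m over full span:
  y_3 = -wx²(x²-4Lx+6L²)/(24EI) = -18·3²·(3²-4·6·3+6·6²)/(24·20000) = -4131/80000 m
Load 4 — point force P=8 kN at a=4 m (b=L-a=2):
  y_4 = -Px²(3a-x)/(6EI)  [x≤a] = -8·3²·(3·4-3)/(6·20000) = -27/5000 m
Superposition: y = Σ y_i = -416529/10000000 m ≈ -0.041653 m

y(3) = -416529/10000000 m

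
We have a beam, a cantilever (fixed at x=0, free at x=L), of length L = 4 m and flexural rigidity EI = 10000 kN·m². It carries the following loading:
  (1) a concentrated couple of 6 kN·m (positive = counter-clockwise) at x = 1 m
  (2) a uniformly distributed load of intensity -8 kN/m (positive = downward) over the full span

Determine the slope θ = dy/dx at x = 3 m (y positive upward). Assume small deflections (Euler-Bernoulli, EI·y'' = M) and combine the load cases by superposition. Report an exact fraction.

θ(3) = 9/1000 rad

Load 1 — applied couple M₀=6 kN·m at a=1 m (b=L-a=3):
  θ_1 = M₀a/EI  [x>a] = 6·1/10000 = 3/5000 rad
Load 2 — uniform load w=-8 kN/m over full span:
  θ_2 = -wx(x²-3Lx+3L²)/(6EI) = -(-8)·3·(3²-3·4·3+3·4²)/(6·10000) = 21/2500 rad
Superposition: θ = Σ θ_i = 9/1000 rad ≈ 0.009000 rad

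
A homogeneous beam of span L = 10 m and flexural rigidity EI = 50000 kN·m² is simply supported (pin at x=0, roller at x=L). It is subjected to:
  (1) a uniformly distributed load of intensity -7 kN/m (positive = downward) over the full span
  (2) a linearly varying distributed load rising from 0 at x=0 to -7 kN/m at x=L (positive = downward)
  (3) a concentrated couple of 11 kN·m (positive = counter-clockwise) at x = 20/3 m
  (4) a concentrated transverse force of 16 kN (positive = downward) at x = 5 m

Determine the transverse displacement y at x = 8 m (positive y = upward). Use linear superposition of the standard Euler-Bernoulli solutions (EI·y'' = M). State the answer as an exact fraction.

Load 1 — uniform load w=-7 kN/m over full span:
  y_1 = -wx(L³-2Lx²+x³)/(24EI) = -(-7)·8·(10³-2·10·8²+8³)/(24·50000) = 203/18750 m
Load 2 — triangular load w₀=-7 kN/m (0→w₀ over full span):
  y_2 = -w₀x(7L⁴-10L²x²+3x⁴)/(360LEI) = -(-7)·8·(7·10⁴-10·10²·8²+3·8⁴)/(360·10·50000) = 889/156250 m
Load 3 — applied couple M₀=11 kN·m at a=20/3 m (b=L-a=10/3):
  y_3 = (M₀x³/(6L)-M₀(x-a)²/2+C₁x)/EI  [x>a] with C₁=M₀(3b²-L²)/(6L)=-110/9 = (11·8³/(6·10)-11·(8-(20/3))²/2+(-110/9)·8)/50000 = -77/281250 m
Load 4 — point force P=16 kN at a=5 m (b=L-a=5):
  y_4 = -Pa(L-x)(2Lx-a²-x²)/(6LEI)  [x>a] = -16·5·(10-8)·(2·10·8-5²-8²)/(6·10·50000) = -71/18750 m
Superposition: y = Σ y_i = 8758/703125 m ≈ 0.012456 m

y(8) = 8758/703125 m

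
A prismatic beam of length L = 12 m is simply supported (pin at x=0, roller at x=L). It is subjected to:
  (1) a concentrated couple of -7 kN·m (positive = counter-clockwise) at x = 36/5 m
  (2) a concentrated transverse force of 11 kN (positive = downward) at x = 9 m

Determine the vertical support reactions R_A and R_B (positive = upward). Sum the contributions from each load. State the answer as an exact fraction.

Load 1 — applied couple M₀=-7 kN·m at a=36/5 m (b=L-a=24/5):
  R_A = M₀/L = (-7)/12 = -7/12 kN
  R_B = -M₀/L = -(-7)/12 = 7/12 kN
Load 2 — point force P=11 kN at a=9 m (b=L-a=3):
  R_A = Pb/L = 11·3/12 = 11/4 kN
  R_B = Pa/L = 11·9/12 = 33/4 kN
Superposition: R_A = 13/6 kN, R_B = 53/6 kN

R_A = 13/6 kN, R_B = 53/6 kN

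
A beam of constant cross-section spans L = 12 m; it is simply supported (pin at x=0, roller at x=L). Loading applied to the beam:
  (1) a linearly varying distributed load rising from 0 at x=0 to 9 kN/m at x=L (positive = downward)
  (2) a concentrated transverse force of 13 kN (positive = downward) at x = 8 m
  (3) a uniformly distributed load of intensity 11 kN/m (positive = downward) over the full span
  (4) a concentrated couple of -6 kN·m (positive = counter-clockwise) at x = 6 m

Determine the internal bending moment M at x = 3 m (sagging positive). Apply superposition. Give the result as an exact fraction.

Load 1 — triangular load w₀=9 kN/m (0→w₀ over full span):
  M_1 = w₀Lx/6 - w₀x³/(6L) = 9·12·3/6 - 9·3³/(6·12) = 405/8 kN·m
Load 2 — point force P=13 kN at a=8 m (b=L-a=4):
  M_2 = Pbx/L  [x≤a] = 13·4·3/12 = 13 kN·m
Load 3 — uniform load w=11 kN/m over full span:
  M_3 = wx(L-x)/2 = 11·3·(12-3)/2 = 297/2 kN·m
Load 4 — applied couple M₀=-6 kN·m at a=6 m (b=L-a=6):
  M_4 = M₀x/L  [x≤a] = (-6)·3/12 = -3/2 kN·m
Superposition: M = Σ M_i = 1685/8 kN·m ≈ 210.625000 kN·m

M(3) = 1685/8 kN·m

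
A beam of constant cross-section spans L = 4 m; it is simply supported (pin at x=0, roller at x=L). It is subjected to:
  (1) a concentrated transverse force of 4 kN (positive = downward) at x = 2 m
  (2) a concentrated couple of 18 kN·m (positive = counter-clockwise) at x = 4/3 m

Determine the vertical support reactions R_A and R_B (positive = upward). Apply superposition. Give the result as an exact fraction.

R_A = 13/2 kN, R_B = -5/2 kN

Load 1 — point force P=4 kN at a=2 m (b=L-a=2):
  R_A = Pb/L = 4·2/4 = 2 kN
  R_B = Pa/L = 4·2/4 = 2 kN
Load 2 — applied couple M₀=18 kN·m at a=4/3 m (b=L-a=8/3):
  R_A = M₀/L = 18/4 = 9/2 kN
  R_B = -M₀/L = -18/4 = -9/2 kN
Superposition: R_A = 13/2 kN, R_B = -5/2 kN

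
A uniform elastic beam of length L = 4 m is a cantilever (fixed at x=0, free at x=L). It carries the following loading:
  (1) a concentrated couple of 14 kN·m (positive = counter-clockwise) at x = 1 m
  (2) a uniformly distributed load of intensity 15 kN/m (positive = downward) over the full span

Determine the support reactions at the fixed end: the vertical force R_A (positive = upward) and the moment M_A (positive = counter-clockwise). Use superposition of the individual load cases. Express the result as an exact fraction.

R_A = 60 kN, M_A = 106 kN·m

Load 1 — applied couple M₀=14 kN·m at a=1 m (b=L-a=3):
  R_A = 0 kN
  M_A = -M₀ = -14 kN·m
Load 2 — uniform load w=15 kN/m over full span:
  R_A = wL = 15·4 = 60 kN
  M_A = wL²/2 = 15·4²/2 = 120 kN·m
Superposition: R_A = 60 kN, M_A = 106 kN·m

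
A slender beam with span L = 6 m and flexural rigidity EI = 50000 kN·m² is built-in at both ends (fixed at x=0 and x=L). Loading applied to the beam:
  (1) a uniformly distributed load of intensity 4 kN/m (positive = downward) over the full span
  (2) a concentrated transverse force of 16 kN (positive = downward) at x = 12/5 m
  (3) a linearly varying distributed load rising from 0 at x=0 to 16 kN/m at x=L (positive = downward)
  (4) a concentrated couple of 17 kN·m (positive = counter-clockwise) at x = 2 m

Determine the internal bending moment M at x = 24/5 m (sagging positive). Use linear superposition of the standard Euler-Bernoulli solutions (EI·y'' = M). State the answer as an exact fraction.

Load 1 — uniform load w=4 kN/m over full span:
  M_1 = wLx/2 - wL²/12 - wx²/2 = 4·6·(24/5)/2 - 4·6²/12 - 4·(24/5)²/2 = -12/25 kN·m
Load 2 — point force P=16 kN at a=12/5 m (b=L-a=18/5):
  M_2 = Pa²(a+3b)(L-x)/L³ - Pa²b/L²  [x>a] = 16·(12/5)²·((12/5)+3·(18/5))·(6-(24/5))/6³ - 16·(12/5)²·(18/5)/6² = -1536/625 kN·m
Load 3 — triangular load w₀=16 kN/m (0→w₀ over full span):
  M_3 = 3w₀Lx/20 - w₀L²/30 - w₀x³/(6L) = 3·16·6·(24/5)/20 - 16·6²/30 - 16·(24/5)³/(6·6) = 96/125 kN·m
Load 4 — applied couple M₀=17 kN·m at a=2 m (b=L-a=4):
  M_4 = R_Ax - M_A - M₀  [x>a] with R_A=34/9, M_A=0 = (34/9)·(24/5) - 0 - 17 = 17/15 kN·m
Superposition: M = Σ M_i = -1943/1875 kN·m ≈ -1.036267 kN·m

M(24/5) = -1943/1875 kN·m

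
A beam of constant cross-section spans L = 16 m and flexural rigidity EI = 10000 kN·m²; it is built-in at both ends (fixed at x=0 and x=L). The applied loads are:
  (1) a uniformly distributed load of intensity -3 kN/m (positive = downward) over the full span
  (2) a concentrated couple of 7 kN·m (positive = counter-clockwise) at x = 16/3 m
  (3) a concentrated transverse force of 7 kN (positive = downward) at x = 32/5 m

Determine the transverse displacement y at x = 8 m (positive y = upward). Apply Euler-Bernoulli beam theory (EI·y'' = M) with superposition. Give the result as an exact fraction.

y(8) = 28342/703125 m

Load 1 — uniform load w=-3 kN/m over full span:
  y_1 = -wx²(L-x)²/(24EI) = -(-3)·8²·(16-8)²/(24·10000) = 32/625 m
Load 2 — applied couple M₀=7 kN·m at a=16/3 m (b=L-a=32/3):
  y_2 = (R_Ax³/6 - M_Ax²/2 - M₀(x-a)²/2)/EI  [x>a] with R_A=7/12, M_A=0 = ((7/12)·8³/6 - 0·8²/2 - 7·(8-(16/3))²/2)/10000 = 14/5625 m
Load 3 — point force P=7 kN at a=32/5 m (b=L-a=48/5):
  y_3 = -Pa²(L-x)²(3bL-(3b+a)(L-x))/(6L³EI)  [x>a] = -7·(32/5)²·(16-8)²·(3·(48/5)·16-(3·(48/5)+(32/5))·(16-8))/(6·16³·10000) = -3136/234375 m
Superposition: y = Σ y_i = 28342/703125 m ≈ 0.040309 m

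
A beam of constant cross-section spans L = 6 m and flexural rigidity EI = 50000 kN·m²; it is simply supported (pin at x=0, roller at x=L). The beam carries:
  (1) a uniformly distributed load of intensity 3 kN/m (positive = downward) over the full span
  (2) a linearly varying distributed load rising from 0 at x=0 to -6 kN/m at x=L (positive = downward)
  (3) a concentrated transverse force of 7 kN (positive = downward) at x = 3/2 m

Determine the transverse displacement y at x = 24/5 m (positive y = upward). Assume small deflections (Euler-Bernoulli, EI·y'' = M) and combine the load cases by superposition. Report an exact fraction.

Load 1 — uniform load w=3 kN/m over full span:
  y_1 = -wx(L³-2Lx²+x³)/(24EI) = -3·(24/5)·(6³-2·6·(24/5)²+(24/5)³)/(24·50000) = -2349/3906250 m
Load 2 — triangular load w₀=-6 kN/m (0→w₀ over full span):
  y_2 = -w₀x(7L⁴-10L²x²+3x⁴)/(360LEI) = -(-6)·(24/5)·(7·6⁴-10·6²·(24/5)²+3·(24/5)⁴)/(360·6·50000) = 30861/48828125 m
Load 3 — point force P=7 kN at a=3/2 m (b=L-a=9/2):
  y_3 = -Pa(L-x)(2Lx-a²-x²)/(6LEI)  [x>a] = -7·(3/2)·(6-(24/5))·(2·6·(24/5)-(3/2)²-(24/5)²)/(6·6·50000) = -22617/100000000 m
Superposition: y = Σ y_i = -2443509/12500000000 m ≈ -0.000195 m

y(24/5) = -2443509/12500000000 m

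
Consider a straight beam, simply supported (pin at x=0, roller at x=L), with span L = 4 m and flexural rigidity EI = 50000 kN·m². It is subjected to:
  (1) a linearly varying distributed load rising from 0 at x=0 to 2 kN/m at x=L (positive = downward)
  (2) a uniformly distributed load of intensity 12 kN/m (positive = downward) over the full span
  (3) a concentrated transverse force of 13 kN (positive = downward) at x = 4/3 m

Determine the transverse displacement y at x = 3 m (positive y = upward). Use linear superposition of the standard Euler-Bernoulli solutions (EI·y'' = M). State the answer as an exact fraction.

Load 1 — triangular load w₀=2 kN/m (0→w₀ over full span):
  y_1 = -w₀x(7L⁴-10L²x²+3x⁴)/(360LEI) = -2·3·(7·4⁴-10·4²·3²+3·3⁴)/(360·4·50000) = -119/2400000 m
Load 2 — uniform load w=12 kN/m over full span:
  y_2 = -wx(L³-2Lx²+x³)/(24EI) = -12·3·(4³-2·4·3²+3³)/(24·50000) = -57/100000 m
Load 3 — point force P=13 kN at a=4/3 m (b=L-a=8/3):
  y_3 = -Pa(L-x)(2Lx-a²-x²)/(6LEI)  [x>a] = -13·(4/3)·(4-3)·(2·4·3-(4/3)²-3²)/(6·4·50000) = -1547/8100000 m
Superposition: y = Σ y_i = -2101/2592000 m ≈ -0.000811 m

y(3) = -2101/2592000 m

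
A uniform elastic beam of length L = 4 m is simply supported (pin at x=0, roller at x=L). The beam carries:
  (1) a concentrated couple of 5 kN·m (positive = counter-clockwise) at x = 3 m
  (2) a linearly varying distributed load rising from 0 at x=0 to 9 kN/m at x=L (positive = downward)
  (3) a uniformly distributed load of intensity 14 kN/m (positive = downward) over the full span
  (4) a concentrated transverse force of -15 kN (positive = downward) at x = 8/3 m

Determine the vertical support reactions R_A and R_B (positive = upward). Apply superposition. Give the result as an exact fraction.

Load 1 — applied couple M₀=5 kN·m at a=3 m (b=L-a=1):
  R_A = M₀/L = 5/4 kN
  R_B = -M₀/L = -5/4 kN
Load 2 — triangular load w₀=9 kN/m (0→w₀ over full span):
  R_A = w₀L/6 = 9·4/6 = 6 kN
  R_B = w₀L/3 = 9·4/3 = 12 kN
Load 3 — uniform load w=14 kN/m over full span:
  R_A = wL/2 = 14·4/2 = 28 kN
  R_B = wL/2 = 14·4/2 = 28 kN
Load 4 — point force P=-15 kN at a=8/3 m (b=L-a=4/3):
  R_A = Pb/L = (-15)·(4/3)/4 = -5 kN
  R_B = Pa/L = (-15)·(8/3)/4 = -10 kN
Superposition: R_A = 121/4 kN, R_B = 115/4 kN

R_A = 121/4 kN, R_B = 115/4 kN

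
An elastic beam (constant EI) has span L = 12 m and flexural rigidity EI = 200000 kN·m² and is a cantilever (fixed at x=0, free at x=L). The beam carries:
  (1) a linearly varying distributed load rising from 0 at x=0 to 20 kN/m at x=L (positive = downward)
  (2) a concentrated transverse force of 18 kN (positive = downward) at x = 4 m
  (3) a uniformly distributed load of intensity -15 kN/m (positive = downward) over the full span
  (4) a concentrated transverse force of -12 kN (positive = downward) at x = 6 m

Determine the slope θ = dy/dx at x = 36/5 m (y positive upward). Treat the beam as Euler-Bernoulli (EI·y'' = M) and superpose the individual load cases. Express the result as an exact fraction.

θ(36/5) = 1989/3125000 rad

Load 1 — triangular load w₀=20 kN/m (0→w₀ over full span):
  θ_1 = (w₀Lx²/4-w₀L²x/3-w₀x⁴/(24L))/EI = (20·12·(36/5)²/4-20·12²·(36/5)/3-20·(36/5)⁴/(24·12))/200000 = -15579/781250 rad
Load 2 — point force P=18 kN at a=4 m (b=L-a=8):
  θ_2 = -Pa²/(2EI)  [x>a] = -18·4²/(2·200000) = -9/12500 rad
Load 3 — uniform load w=-15 kN/m over full span:
  θ_3 = -wx(x²-3Lx+3L²)/(6EI) = -(-15)·(36/5)·((36/5)²-3·12·(36/5)+3·12²)/(6·200000) = 3159/156250 rad
Load 4 — point force P=-12 kN at a=6 m (b=L-a=6):
  θ_4 = -Pa²/(2EI)  [x>a] = -(-12)·6²/(2·200000) = 27/25000 rad
Superposition: θ = Σ θ_i = 1989/3125000 rad ≈ 0.000636 rad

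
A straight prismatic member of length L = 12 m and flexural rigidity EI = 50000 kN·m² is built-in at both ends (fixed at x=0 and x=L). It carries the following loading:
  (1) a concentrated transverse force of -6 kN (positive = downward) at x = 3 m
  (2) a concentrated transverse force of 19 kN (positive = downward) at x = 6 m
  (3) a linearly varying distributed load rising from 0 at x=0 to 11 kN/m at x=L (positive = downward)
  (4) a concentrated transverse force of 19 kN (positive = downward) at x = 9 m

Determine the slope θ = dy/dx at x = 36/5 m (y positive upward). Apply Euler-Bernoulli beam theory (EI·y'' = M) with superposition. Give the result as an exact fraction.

θ(36/5) = 32733/31250000 rad

Load 1 — point force P=-6 kN at a=3 m (b=L-a=9):
  θ_1 = Pa²(L-x)(2bL-(3b+a)(L-x))/(2L³EI)  [x>a] = (-6)·3²·(12-(36/5))·(2·9·12-(3·9+3)·(12-(36/5)))/(2·12³·50000) = -27/250000 rad
Load 2 — point force P=19 kN at a=6 m (b=L-a=6):
  θ_2 = Pa²(L-x)(2bL-(3b+a)(L-x))/(2L³EI)  [x>a] = 19·6²·(12-(36/5))·(2·6·12-(3·6+6)·(12-(36/5)))/(2·12³·50000) = 171/312500 rad
Load 3 — triangular load w₀=11 kN/m (0→w₀ over full span):
  θ_3 = -w₀(2x(L-x)(L-2x)(x+2L)+x²(L-x)²)/(120LEI) = -11·(2·(36/5)·(12-(36/5))·(12-2·(36/5))·((36/5)+2·12)+(36/5)²·(12-(36/5))²)/(120·12·50000) = 1188/1953125 rad
Load 4 — point force P=19 kN at a=9 m (b=L-a=3):
  θ_4 = -Pb²x(2aL-(3a+b)x)/(2L³EI)  [x≤a] = -19·3²·(36/5)·(2·9·12-(3·9+3)·(36/5))/(2·12³·50000) = 0 rad
Superposition: θ = Σ θ_i = 32733/31250000 rad ≈ 0.001047 rad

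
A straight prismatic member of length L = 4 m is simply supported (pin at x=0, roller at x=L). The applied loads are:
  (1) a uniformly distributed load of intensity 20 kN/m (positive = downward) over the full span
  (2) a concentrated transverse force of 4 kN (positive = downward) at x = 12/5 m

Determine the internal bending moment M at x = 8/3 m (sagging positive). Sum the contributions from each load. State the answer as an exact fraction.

Load 1 — uniform load w=20 kN/m over full span:
  M_1 = wx(L-x)/2 = 20·(8/3)·(4-(8/3))/2 = 320/9 kN·m
Load 2 — point force P=4 kN at a=12/5 m (b=L-a=8/5):
  M_2 = Pa(L-x)/L  [x>a] = 4·(12/5)·(4-(8/3))/4 = 16/5 kN·m
Superposition: M = Σ M_i = 1744/45 kN·m ≈ 38.755556 kN·m

M(8/3) = 1744/45 kN·m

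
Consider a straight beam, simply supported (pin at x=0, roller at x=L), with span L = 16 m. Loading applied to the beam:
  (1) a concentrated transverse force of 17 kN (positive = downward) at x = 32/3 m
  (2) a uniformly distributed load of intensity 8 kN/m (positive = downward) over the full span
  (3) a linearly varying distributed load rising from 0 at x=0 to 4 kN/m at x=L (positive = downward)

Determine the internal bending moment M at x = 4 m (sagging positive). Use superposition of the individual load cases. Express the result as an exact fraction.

Load 1 — point force P=17 kN at a=32/3 m (b=L-a=16/3):
  M_1 = Pbx/L  [x≤a] = 17·(16/3)·4/16 = 68/3 kN·m
Load 2 — uniform load w=8 kN/m over full span:
  M_2 = wx(L-x)/2 = 8·4·(16-4)/2 = 192 kN·m
Load 3 — triangular load w₀=4 kN/m (0→w₀ over full span):
  M_3 = w₀Lx/6 - w₀x³/(6L) = 4·16·4/6 - 4·4³/(6·16) = 40 kN·m
Superposition: M = Σ M_i = 764/3 kN·m ≈ 254.666667 kN·m

M(4) = 764/3 kN·m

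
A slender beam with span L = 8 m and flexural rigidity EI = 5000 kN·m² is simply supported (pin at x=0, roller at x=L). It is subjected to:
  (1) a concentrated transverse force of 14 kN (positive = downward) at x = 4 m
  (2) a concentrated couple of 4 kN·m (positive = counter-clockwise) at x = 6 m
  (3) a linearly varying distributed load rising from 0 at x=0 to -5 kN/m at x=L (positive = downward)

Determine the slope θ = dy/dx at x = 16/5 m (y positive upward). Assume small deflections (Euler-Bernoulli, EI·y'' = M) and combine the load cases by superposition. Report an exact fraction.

θ(16/5) = -4003/5625000 rad

Load 1 — point force P=14 kN at a=4 m (b=L-a=4):
  θ_1 = -Pb(L²-b²-3x²)/(6LEI)  [x≤a] = -14·4·(8²-4²-3·(16/5)²)/(6·8·5000) = -63/15625 rad
Load 2 — applied couple M₀=4 kN·m at a=6 m (b=L-a=2):
  θ_2 = (M₀x²/(2L)+C₁)/EI  [x≤a] with C₁=M₀(3b²-L²)/(6L)=-13/3 = (4·(16/5)²/(2·8)+(-13/3))/5000 = -133/375000 rad
Load 3 — triangular load w₀=-5 kN/m (0→w₀ over full span):
  θ_3 = -w₀(7L⁴-30L²x²+15x⁴)/(360LEI) = -(-5)·(7·8⁴-30·8²·(16/5)²+15·(16/5)⁴)/(360·8·5000) = 2584/703125 rad
Superposition: θ = Σ θ_i = -4003/5625000 rad ≈ -0.000712 rad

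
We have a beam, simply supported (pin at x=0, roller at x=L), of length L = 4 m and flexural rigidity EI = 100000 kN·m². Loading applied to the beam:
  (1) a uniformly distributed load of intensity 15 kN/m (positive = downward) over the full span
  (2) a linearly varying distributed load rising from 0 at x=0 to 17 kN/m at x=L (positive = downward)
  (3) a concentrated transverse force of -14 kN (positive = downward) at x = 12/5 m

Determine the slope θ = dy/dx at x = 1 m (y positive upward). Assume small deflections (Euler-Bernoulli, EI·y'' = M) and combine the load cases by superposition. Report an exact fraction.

Load 1 — uniform load w=15 kN/m over full span:
  θ_1 = -w(L³-6Lx²+4x³)/(24EI) = -15·(4³-6·4·1²+4·1³)/(24·100000) = -11/40000 rad
Load 2 — triangular load w₀=17 kN/m (0→w₀ over full span):
  θ_2 = -w₀(7L⁴-30L²x²+15x⁴)/(360LEI) = -17·(7·4⁴-30·4²·1²+15·1⁴)/(360·4·100000) = -22559/144000000 rad
Load 3 — point force P=-14 kN at a=12/5 m (b=L-a=8/5):
  θ_3 = -Pb(L²-b²-3x²)/(6LEI)  [x≤a] = -(-14)·(8/5)·(4²-(8/5)²-3·1²)/(6·4·100000) = 609/6250000 rad
Superposition: θ = Σ θ_i = -1203191/3600000000 rad ≈ -0.000334 rad

θ(1) = -1203191/3600000000 rad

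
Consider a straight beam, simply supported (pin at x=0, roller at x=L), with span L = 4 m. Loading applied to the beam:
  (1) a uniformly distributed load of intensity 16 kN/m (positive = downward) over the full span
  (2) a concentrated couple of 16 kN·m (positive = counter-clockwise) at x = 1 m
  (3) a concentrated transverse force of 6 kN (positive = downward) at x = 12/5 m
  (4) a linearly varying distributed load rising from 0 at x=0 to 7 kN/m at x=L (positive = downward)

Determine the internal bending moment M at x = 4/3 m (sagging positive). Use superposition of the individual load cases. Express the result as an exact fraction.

M(4/3) = 10736/405 kN·m

Load 1 — uniform load w=16 kN/m over full span:
  M_1 = wx(L-x)/2 = 16·(4/3)·(4-(4/3))/2 = 256/9 kN·m
Load 2 — applied couple M₀=16 kN·m at a=1 m (b=L-a=3):
  M_2 = M₀x/L - M₀  [x>a] = 16·(4/3)/4 - 16 = -32/3 kN·m
Load 3 — point force P=6 kN at a=12/5 m (b=L-a=8/5):
  M_3 = Pbx/L  [x≤a] = 6·(8/5)·(4/3)/4 = 16/5 kN·m
Load 4 — triangular load w₀=7 kN/m (0→w₀ over full span):
  M_4 = w₀Lx/6 - w₀x³/(6L) = 7·4·(4/3)/6 - 7·(4/3)³/(6·4) = 448/81 kN·m
Superposition: M = Σ M_i = 10736/405 kN·m ≈ 26.508642 kN·m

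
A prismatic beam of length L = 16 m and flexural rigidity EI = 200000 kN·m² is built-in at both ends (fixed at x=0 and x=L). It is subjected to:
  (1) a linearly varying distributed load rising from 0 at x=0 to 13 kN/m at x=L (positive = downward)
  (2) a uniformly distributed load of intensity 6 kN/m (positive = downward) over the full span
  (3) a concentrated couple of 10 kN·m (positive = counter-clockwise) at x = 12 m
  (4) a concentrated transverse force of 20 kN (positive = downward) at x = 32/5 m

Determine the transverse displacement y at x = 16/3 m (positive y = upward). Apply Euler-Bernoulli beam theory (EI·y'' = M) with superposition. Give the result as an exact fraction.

y(16/3) = -2257063/227812500 m

Load 1 — triangular load w₀=13 kN/m (0→w₀ over full span):
  y_1 = -w₀x²(L-x)²(x+2L)/(120LEI) = -13·(16/3)²·(16-(16/3))²·((16/3)+2·16)/(120·16·200000) = -46592/11390625 m
Load 2 — uniform load w=6 kN/m over full span:
  y_2 = -wx²(L-x)²/(24EI) = -6·(16/3)²·(16-(16/3))²/(24·200000) = -1024/253125 m
Load 3 — applied couple M₀=10 kN·m at a=12 m (b=L-a=4):
  y_3 = (R_Ax³/6 - M_Ax²/2)/EI  [x≤a] with R_A=45/64, M_A=25/8 = ((45/64)·(16/3)³/6 - (25/8)·(16/3)²/2)/200000 = -1/7500 m
Load 4 — point force P=20 kN at a=32/5 m (b=L-a=48/5):
  y_4 = -Pb²x²(3aL-(3a+b)x)/(6L³EI)  [x≤a] = -20·(48/5)²·(16/3)²·(3·(32/5)·16-(3·(32/5)+(48/5))·(16/3))/(6·16³·200000) = -128/78125 m
Superposition: y = Σ y_i = -2257063/227812500 m ≈ -0.009908 m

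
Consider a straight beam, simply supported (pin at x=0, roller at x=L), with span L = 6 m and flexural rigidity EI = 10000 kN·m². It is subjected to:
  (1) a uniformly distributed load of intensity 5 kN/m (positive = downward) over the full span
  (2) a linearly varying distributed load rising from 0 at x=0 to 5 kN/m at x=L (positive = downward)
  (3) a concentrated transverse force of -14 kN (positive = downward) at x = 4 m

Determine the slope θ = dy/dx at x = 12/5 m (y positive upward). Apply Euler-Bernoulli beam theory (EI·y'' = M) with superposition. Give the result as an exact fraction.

Load 1 — uniform load w=5 kN/m over full span:
  θ_1 = -w(L³-6Lx²+4x³)/(24EI) = -5·(6³-6·6·(12/5)²+4·(12/5)³)/(24·10000) = -333/250000 rad
Load 2 — triangular load w₀=5 kN/m (0→w₀ over full span):
  θ_2 = -w₀(7L⁴-30L²x²+15x⁴)/(360LEI) = -5·(7·6⁴-30·6²·(12/5)²+15·(12/5)⁴)/(360·6·10000) = -969/1250000 rad
Load 3 — point force P=-14 kN at a=4 m (b=L-a=2):
  θ_3 = -Pb(L²-b²-3x²)/(6LEI)  [x≤a] = -(-14)·2·(6²-2²-3·(12/5)²)/(6·6·10000) = 161/140625 rad
Superposition: θ = Σ θ_i = -5413/5625000 rad ≈ -0.000962 rad

θ(12/5) = -5413/5625000 rad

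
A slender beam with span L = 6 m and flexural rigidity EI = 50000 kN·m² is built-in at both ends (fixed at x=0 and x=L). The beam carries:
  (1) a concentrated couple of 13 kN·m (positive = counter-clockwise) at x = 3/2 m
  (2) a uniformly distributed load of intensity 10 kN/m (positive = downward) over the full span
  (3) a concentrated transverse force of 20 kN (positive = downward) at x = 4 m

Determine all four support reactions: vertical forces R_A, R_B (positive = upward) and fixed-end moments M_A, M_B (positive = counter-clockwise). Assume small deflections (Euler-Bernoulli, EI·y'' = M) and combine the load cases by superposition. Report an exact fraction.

R_A = 16253/432 kN, M_A = 5249/144 kN·m, R_B = 18307/432 kN, M_B = -6295/144 kN·m

Load 1 — applied couple M₀=13 kN·m at a=3/2 m (b=L-a=9/2):
  R_A = 6M₀ab/L³ = 6·13·(3/2)·(9/2)/6³ = 39/16 kN
  M_A = M₀b(2a-b)/L² = 13·(9/2)·(2·(3/2)-(9/2))/6² = -39/16 kN·m
  R_B = -6M₀ab/L³ = -6·13·(3/2)·(9/2)/6³ = -39/16 kN
  M_B = M₀a(2b-a)/L² = 13·(3/2)·(2·(9/2)-(3/2))/6² = 65/16 kN·m
Load 2 — uniform load w=10 kN/m over full span:
  R_A = wL/2 = 10·6/2 = 30 kN
  M_A = wL²/12 = 10·6²/12 = 30 kN·m
  R_B = wL/2 = 10·6/2 = 30 kN
  M_B = -wL²/12 = -10·6²/12 = -30 kN·m
Load 3 — point force P=20 kN at a=4 m (b=L-a=2):
  R_A = Pb²(3a+b)/L³ = 20·2²·(3·4+2)/6³ = 140/27 kN
  M_A = Pab²/L² = 20·4·2²/6² = 80/9 kN·m
  R_B = Pa²(a+3b)/L³ = 20·4²·(4+3·2)/6³ = 400/27 kN
  M_B = -Pa²b/L² = -20·4²·2/6² = -160/9 kN·m
Superposition: R_A = 16253/432 kN, M_A = 5249/144 kN·m, R_B = 18307/432 kN, M_B = -6295/144 kN·m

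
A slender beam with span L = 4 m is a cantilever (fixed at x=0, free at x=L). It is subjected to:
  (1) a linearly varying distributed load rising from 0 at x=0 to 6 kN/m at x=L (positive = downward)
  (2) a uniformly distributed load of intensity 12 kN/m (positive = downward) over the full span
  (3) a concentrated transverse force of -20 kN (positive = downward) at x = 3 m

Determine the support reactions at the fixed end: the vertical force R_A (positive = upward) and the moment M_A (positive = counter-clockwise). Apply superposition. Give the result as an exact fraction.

R_A = 40 kN, M_A = 68 kN·m

Load 1 — triangular load w₀=6 kN/m (0→w₀ over full span):
  R_A = w₀L/2 = 6·4/2 = 12 kN
  M_A = w₀L²/3 = 6·4²/3 = 32 kN·m
Load 2 — uniform load w=12 kN/m over full span:
  R_A = wL = 12·4 = 48 kN
  M_A = wL²/2 = 12·4²/2 = 96 kN·m
Load 3 — point force P=-20 kN at a=3 m (b=L-a=1):
  R_A = P = (-20) = -20 kN
  M_A = Pa = (-20)·3 = -60 kN·m
Superposition: R_A = 40 kN, M_A = 68 kN·m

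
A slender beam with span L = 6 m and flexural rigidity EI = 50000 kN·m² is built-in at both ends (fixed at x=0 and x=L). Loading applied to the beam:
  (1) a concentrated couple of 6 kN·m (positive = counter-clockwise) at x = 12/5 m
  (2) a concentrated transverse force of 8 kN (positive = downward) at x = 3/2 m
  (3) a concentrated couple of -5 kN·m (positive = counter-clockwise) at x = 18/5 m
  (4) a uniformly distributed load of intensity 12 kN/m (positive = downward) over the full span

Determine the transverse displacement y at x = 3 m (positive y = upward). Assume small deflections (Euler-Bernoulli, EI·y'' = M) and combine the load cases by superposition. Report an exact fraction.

y(3) = -513/625000 m

Load 1 — applied couple M₀=6 kN·m at a=12/5 m (b=L-a=18/5):
  y_1 = (R_Ax³/6 - M_Ax²/2 - M₀(x-a)²/2)/EI  [x>a] with R_A=36/25, M_A=18/25 = ((36/25)·3³/6 - (18/25)·3²/2 - 6·(3-(12/5))²/2)/50000 = 27/625000 m
Load 2 — point force P=8 kN at a=3/2 m (b=L-a=9/2):
  y_2 = -Pa²(L-x)²(3bL-(3b+a)(L-x))/(6L³EI)  [x>a] = -8·(3/2)²·(6-3)²·(3·(9/2)·6-(3·(9/2)+(3/2))·(6-3))/(6·6³·50000) = -9/100000 m
Load 3 — applied couple M₀=-5 kN·m at a=18/5 m (b=L-a=12/5):
  y_3 = (R_Ax³/6 - M_Ax²/2)/EI  [x≤a] with R_A=-6/5, M_A=-8/5 = ((-6/5)·3³/6 - (-8/5)·3²/2)/50000 = 9/250000 m
Load 4 — uniform load w=12 kN/m over full span:
  y_4 = -wx²(L-x)²/(24EI) = -12·3²·(6-3)²/(24·50000) = -81/100000 m
Superposition: y = Σ y_i = -513/625000 m ≈ -0.000821 m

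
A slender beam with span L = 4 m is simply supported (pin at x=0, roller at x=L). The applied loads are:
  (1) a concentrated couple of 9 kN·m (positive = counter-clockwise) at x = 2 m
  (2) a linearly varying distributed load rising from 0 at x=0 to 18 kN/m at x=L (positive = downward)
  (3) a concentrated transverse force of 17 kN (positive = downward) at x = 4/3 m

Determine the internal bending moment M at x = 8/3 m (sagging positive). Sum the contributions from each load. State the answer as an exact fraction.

Load 1 — applied couple M₀=9 kN·m at a=2 m (b=L-a=2):
  M_1 = M₀x/L - M₀  [x>a] = 9·(8/3)/4 - 9 = -3 kN·m
Load 2 — triangular load w₀=18 kN/m (0→w₀ over full span):
  M_2 = w₀Lx/6 - w₀x³/(6L) = 18·4·(8/3)/6 - 18·(8/3)³/(6·4) = 160/9 kN·m
Load 3 — point force P=17 kN at a=4/3 m (b=L-a=8/3):
  M_3 = Pa(L-x)/L  [x>a] = 17·(4/3)·(4-(8/3))/4 = 68/9 kN·m
Superposition: M = Σ M_i = 67/3 kN·m ≈ 22.333333 kN·m

M(8/3) = 67/3 kN·m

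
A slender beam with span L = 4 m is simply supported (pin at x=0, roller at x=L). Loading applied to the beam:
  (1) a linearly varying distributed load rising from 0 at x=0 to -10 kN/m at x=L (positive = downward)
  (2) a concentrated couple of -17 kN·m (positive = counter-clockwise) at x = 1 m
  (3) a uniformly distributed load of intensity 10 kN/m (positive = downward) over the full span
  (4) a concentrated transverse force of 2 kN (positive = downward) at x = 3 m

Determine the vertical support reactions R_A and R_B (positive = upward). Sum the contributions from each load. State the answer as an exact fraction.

Load 1 — triangular load w₀=-10 kN/m (0→w₀ over full span):
  R_A = w₀L/6 = (-10)·4/6 = -20/3 kN
  R_B = w₀L/3 = (-10)·4/3 = -40/3 kN
Load 2 — applied couple M₀=-17 kN·m at a=1 m (b=L-a=3):
  R_A = M₀/L = (-17)/4 = -17/4 kN
  R_B = -M₀/L = -(-17)/4 = 17/4 kN
Load 3 — uniform load w=10 kN/m over full span:
  R_A = wL/2 = 10·4/2 = 20 kN
  R_B = wL/2 = 10·4/2 = 20 kN
Load 4 — point force P=2 kN at a=3 m (b=L-a=1):
  R_A = Pb/L = 2·1/4 = 1/2 kN
  R_B = Pa/L = 2·3/4 = 3/2 kN
Superposition: R_A = 115/12 kN, R_B = 149/12 kN

R_A = 115/12 kN, R_B = 149/12 kN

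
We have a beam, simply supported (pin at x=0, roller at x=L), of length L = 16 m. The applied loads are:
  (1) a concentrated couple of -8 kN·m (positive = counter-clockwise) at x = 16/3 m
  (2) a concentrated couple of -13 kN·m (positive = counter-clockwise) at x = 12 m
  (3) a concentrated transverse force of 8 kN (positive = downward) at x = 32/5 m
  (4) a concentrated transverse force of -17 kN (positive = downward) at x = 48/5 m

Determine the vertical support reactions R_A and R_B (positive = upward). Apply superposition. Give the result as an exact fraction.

R_A = -53/16 kN, R_B = -91/16 kN

Load 1 — applied couple M₀=-8 kN·m at a=16/3 m (b=L-a=32/3):
  R_A = M₀/L = (-8)/16 = -1/2 kN
  R_B = -M₀/L = -(-8)/16 = 1/2 kN
Load 2 — applied couple M₀=-13 kN·m at a=12 m (b=L-a=4):
  R_A = M₀/L = (-13)/16 = -13/16 kN
  R_B = -M₀/L = -(-13)/16 = 13/16 kN
Load 3 — point force P=8 kN at a=32/5 m (b=L-a=48/5):
  R_A = Pb/L = 8·(48/5)/16 = 24/5 kN
  R_B = Pa/L = 8·(32/5)/16 = 16/5 kN
Load 4 — point force P=-17 kN at a=48/5 m (b=L-a=32/5):
  R_A = Pb/L = (-17)·(32/5)/16 = -34/5 kN
  R_B = Pa/L = (-17)·(48/5)/16 = -51/5 kN
Superposition: R_A = -53/16 kN, R_B = -91/16 kN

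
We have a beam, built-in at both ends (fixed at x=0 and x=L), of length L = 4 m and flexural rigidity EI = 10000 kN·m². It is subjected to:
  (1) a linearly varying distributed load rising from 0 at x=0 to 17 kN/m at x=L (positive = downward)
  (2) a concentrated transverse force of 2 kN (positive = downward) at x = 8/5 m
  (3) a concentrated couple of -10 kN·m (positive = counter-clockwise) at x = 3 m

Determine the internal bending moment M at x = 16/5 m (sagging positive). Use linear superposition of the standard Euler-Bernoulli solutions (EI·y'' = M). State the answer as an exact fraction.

M(16/5) = 64243/15000 kN·m

Load 1 — triangular load w₀=17 kN/m (0→w₀ over full span):
  M_1 = 3w₀Lx/20 - w₀L²/30 - w₀x³/(6L) = 3·17·4·(16/5)/20 - 17·4²/30 - 17·(16/5)³/(6·4) = 136/375 kN·m
Load 2 — point force P=2 kN at a=8/5 m (b=L-a=12/5):
  M_2 = Pa²(a+3b)(L-x)/L³ - Pa²b/L²  [x>a] = 2·(8/5)²·((8/5)+3·(12/5))·(4-(16/5))/4³ - 2·(8/5)²·(12/5)/4² = -128/625 kN·m
Load 3 — applied couple M₀=-10 kN·m at a=3 m (b=L-a=1):
  M_3 = R_Ax - M_A - M₀  [x>a] with R_A=-45/16, M_A=-25/8 = (-45/16)·(16/5) - (-25/8) - (-10) = 33/8 kN·m
Superposition: M = Σ M_i = 64243/15000 kN·m ≈ 4.282867 kN·m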